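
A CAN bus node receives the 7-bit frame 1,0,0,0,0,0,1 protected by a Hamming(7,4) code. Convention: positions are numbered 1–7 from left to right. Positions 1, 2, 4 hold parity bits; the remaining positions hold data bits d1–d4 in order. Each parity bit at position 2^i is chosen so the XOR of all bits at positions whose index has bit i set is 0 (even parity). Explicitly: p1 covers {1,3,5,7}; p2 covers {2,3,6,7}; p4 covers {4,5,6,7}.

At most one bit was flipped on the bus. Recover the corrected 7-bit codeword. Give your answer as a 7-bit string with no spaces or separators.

s1 (pos 1,3,5,7): 1⊕0⊕0⊕1 = 0
s2 (pos 2,3,6,7): 0⊕0⊕0⊕1 = 1
s4 (pos 4,5,6,7): 0⊕0⊕0⊕1 = 1
Syndrome s4…s1 = 110 → error at position 6.
Flip position 6: 1000001 → 1000011

1000011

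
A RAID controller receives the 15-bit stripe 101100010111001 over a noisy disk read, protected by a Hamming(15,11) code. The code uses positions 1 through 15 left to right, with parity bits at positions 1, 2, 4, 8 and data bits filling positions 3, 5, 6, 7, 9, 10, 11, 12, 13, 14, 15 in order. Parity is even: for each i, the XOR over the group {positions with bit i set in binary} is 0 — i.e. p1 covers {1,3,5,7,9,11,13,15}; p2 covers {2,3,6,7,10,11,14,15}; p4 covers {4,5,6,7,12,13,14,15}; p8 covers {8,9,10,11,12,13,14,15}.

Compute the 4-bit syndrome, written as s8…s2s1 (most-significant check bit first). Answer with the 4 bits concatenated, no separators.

s1 (pos 1,3,5,7,9,11,13,15): 1⊕1⊕0⊕0⊕0⊕1⊕0⊕1 = 0
s2 (pos 2,3,6,7,10,11,14,15): 0⊕1⊕0⊕0⊕1⊕1⊕0⊕1 = 0
s4 (pos 4,5,6,7,12,13,14,15): 1⊕0⊕0⊕0⊕1⊕0⊕0⊕1 = 1
s8 (pos 8,9,10,11,12,13,14,15): 1⊕0⊕1⊕1⊕1⊕0⊕0⊕1 = 1
Syndrome s8…s1 = 1100 → error at position 12.

1100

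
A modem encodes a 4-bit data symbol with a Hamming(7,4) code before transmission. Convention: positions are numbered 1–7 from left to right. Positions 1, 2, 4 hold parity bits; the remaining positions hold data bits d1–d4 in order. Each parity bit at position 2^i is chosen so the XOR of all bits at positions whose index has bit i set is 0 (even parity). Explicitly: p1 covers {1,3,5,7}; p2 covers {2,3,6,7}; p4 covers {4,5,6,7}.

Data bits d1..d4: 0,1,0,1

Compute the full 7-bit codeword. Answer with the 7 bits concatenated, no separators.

0100101

Place data at non-parity positions: p1 p2 0 p4 1 0 1
p1 (pos 1,3,5,7): XOR of data positions = 0⊕1⊕1 = 0
p2 (pos 2,3,6,7): XOR of data positions = 0⊕0⊕1 = 1
p4 (pos 4,5,6,7): XOR of data positions = 1⊕0⊕1 = 0
Codeword: 0100101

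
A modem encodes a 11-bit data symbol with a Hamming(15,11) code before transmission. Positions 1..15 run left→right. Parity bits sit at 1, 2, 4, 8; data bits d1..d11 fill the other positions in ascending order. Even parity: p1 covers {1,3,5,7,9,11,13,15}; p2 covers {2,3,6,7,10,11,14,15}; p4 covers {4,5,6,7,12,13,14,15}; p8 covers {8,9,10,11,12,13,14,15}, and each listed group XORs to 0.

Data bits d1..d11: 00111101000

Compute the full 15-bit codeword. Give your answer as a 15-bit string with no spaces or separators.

Place data at non-parity positions: p1 p2 0 p4 0 1 1 p8 1 1 0 1 0 0 0
p1 (pos 1,3,5,7,9,11,13,15): XOR of data positions = 0⊕0⊕1⊕1⊕0⊕0⊕0 = 0
p2 (pos 2,3,6,7,10,11,14,15): XOR of data positions = 0⊕1⊕1⊕1⊕0⊕0⊕0 = 1
p4 (pos 4,5,6,7,12,13,14,15): XOR of data positions = 0⊕1⊕1⊕1⊕0⊕0⊕0 = 1
p8 (pos 8,9,10,11,12,13,14,15): XOR of data positions = 1⊕1⊕0⊕1⊕0⊕0⊕0 = 1
Codeword: 010101111101000

010101111101000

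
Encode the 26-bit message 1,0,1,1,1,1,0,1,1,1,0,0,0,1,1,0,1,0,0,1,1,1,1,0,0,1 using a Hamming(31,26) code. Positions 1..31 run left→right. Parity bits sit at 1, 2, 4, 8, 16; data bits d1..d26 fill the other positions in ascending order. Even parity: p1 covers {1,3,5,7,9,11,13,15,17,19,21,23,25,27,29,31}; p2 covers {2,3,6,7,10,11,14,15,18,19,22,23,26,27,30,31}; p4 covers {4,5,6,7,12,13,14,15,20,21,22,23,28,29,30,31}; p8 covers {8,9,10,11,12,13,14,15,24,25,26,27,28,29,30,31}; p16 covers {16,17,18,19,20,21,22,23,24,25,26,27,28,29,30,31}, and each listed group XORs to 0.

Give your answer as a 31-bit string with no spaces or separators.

0011011011011100001101001111001

Place data at non-parity positions: p1 p2 1 p4 0 1 1 p8 1 1 0 1 1 1 0 p16 0 0 1 1 0 1 0 0 1 1 1 1 0 0 1
p1 (pos 1,3,5,7,9,11,13,15,17,19,21,23,25,27,29,31): XOR of data positions = 1⊕0⊕1⊕1⊕0⊕1⊕0⊕0⊕1⊕0⊕0⊕1⊕1⊕0⊕1 = 0
p2 (pos 2,3,6,7,10,11,14,15,18,19,22,23,26,27,30,31): XOR of data positions = 1⊕1⊕1⊕1⊕0⊕1⊕0⊕0⊕1⊕1⊕0⊕1⊕1⊕0⊕1 = 0
p4 (pos 4,5,6,7,12,13,14,15,20,21,22,23,28,29,30,31): XOR of data positions = 0⊕1⊕1⊕1⊕1⊕1⊕0⊕1⊕0⊕1⊕0⊕1⊕0⊕0⊕1 = 1
p8 (pos 8,9,10,11,12,13,14,15,24,25,26,27,28,29,30,31): XOR of data positions = 1⊕1⊕0⊕1⊕1⊕1⊕0⊕0⊕1⊕1⊕1⊕1⊕0⊕0⊕1 = 0
p16 (pos 16,17,18,19,20,21,22,23,24,25,26,27,28,29,30,31): XOR of data positions = 0⊕0⊕1⊕1⊕0⊕1⊕0⊕0⊕1⊕1⊕1⊕1⊕0⊕0⊕1 = 0
Codeword: 0011011011011100001101001111001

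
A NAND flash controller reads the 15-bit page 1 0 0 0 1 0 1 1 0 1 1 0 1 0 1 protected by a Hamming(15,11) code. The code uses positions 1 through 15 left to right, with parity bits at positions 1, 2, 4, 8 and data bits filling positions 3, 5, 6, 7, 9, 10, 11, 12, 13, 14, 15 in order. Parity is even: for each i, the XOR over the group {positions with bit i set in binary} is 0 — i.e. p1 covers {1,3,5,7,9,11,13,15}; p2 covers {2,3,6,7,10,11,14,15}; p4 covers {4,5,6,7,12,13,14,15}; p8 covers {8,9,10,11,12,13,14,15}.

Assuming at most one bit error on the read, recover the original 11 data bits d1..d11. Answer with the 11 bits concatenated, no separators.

s1 (pos 1,3,5,7,9,11,13,15): 1⊕0⊕1⊕1⊕0⊕1⊕1⊕1 = 0
s2 (pos 2,3,6,7,10,11,14,15): 0⊕0⊕0⊕1⊕1⊕1⊕0⊕1 = 0
s4 (pos 4,5,6,7,12,13,14,15): 0⊕1⊕0⊕1⊕0⊕1⊕0⊕1 = 0
s8 (pos 8,9,10,11,12,13,14,15): 1⊕0⊕1⊕1⊕0⊕1⊕0⊕1 = 1
Syndrome s8…s1 = 1000 → error at position 8.
Flip position 8: 100010110110101 → 100010100110101
Read data bits from positions 3,5,6,7,9,10,11,12,13,14,15: 01010110101

01010110101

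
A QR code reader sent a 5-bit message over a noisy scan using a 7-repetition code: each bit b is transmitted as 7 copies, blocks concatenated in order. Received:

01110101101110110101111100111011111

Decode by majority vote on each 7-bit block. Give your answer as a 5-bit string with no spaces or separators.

Block 1 (0111010): 4 ones → 1
Block 2 (1101110): 5 ones → 1
Block 3 (1101011): 5 ones → 1
Block 4 (1110011): 5 ones → 1
Block 5 (1011111): 6 ones → 1

11111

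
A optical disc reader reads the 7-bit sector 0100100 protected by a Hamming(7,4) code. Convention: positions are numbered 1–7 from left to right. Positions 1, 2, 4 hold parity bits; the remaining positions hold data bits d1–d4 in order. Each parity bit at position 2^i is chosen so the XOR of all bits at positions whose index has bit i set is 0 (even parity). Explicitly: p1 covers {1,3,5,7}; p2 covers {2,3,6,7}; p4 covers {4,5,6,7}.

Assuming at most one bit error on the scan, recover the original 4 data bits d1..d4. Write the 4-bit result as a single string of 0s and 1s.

0101

s1 (pos 1,3,5,7): 0⊕0⊕1⊕0 = 1
s2 (pos 2,3,6,7): 1⊕0⊕0⊕0 = 1
s4 (pos 4,5,6,7): 0⊕1⊕0⊕0 = 1
Syndrome s4…s1 = 111 → error at position 7.
Flip position 7: 0100100 → 0100101
Read data bits from positions 3,5,6,7: 0101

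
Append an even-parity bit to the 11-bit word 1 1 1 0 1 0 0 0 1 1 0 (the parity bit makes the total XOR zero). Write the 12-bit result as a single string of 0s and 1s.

XOR of the 11 data bits: 1⊕1⊕1⊕0⊕1⊕0⊕0⊕0⊕1⊕1⊕0 = 0
Parity bit = 0 (so all 12 bits XOR to 0).

111010001100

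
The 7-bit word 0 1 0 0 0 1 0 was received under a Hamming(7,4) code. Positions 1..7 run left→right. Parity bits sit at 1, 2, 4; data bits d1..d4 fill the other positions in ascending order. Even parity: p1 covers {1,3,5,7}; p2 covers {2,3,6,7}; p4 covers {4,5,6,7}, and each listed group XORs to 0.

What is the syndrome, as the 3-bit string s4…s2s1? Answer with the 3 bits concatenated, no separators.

100

s1 (pos 1,3,5,7): 0⊕0⊕0⊕0 = 0
s2 (pos 2,3,6,7): 1⊕0⊕1⊕0 = 0
s4 (pos 4,5,6,7): 0⊕0⊕1⊕0 = 1
Syndrome s4…s1 = 100 → error at position 4.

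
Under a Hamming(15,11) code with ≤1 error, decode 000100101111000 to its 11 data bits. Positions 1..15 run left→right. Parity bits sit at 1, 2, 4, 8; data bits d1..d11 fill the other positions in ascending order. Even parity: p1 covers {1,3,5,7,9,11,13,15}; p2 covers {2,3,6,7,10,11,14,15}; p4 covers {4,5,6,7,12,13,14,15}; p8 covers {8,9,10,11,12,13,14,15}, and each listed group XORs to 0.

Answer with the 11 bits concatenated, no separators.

s1 (pos 1,3,5,7,9,11,13,15): 0⊕0⊕0⊕1⊕1⊕1⊕0⊕0 = 1
s2 (pos 2,3,6,7,10,11,14,15): 0⊕0⊕0⊕1⊕1⊕1⊕0⊕0 = 1
s4 (pos 4,5,6,7,12,13,14,15): 1⊕0⊕0⊕1⊕1⊕0⊕0⊕0 = 1
s8 (pos 8,9,10,11,12,13,14,15): 0⊕1⊕1⊕1⊕1⊕0⊕0⊕0 = 0
Syndrome s8…s1 = 0111 → error at position 7.
Flip position 7: 000100101111000 → 000100001111000
Read data bits from positions 3,5,6,7,9,10,11,12,13,14,15: 00001111000

00001111000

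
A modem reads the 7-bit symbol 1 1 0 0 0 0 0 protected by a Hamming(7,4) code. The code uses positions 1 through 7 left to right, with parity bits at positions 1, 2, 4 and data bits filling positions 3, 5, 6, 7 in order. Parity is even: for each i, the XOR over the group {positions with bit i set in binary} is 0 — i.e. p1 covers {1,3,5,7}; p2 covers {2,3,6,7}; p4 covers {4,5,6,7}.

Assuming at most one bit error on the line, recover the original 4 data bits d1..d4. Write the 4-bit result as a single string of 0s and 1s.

1000

s1 (pos 1,3,5,7): 1⊕0⊕0⊕0 = 1
s2 (pos 2,3,6,7): 1⊕0⊕0⊕0 = 1
s4 (pos 4,5,6,7): 0⊕0⊕0⊕0 = 0
Syndrome s4…s1 = 011 → error at position 3.
Flip position 3: 1100000 → 1110000
Read data bits from positions 3,5,6,7: 1000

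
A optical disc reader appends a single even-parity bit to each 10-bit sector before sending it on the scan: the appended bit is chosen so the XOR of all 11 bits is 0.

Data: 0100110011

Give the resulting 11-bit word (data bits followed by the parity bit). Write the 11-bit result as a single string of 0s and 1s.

XOR of the 10 data bits: 0⊕1⊕0⊕0⊕1⊕1⊕0⊕0⊕1⊕1 = 1
Parity bit = 1 (so all 11 bits XOR to 0).

01001100111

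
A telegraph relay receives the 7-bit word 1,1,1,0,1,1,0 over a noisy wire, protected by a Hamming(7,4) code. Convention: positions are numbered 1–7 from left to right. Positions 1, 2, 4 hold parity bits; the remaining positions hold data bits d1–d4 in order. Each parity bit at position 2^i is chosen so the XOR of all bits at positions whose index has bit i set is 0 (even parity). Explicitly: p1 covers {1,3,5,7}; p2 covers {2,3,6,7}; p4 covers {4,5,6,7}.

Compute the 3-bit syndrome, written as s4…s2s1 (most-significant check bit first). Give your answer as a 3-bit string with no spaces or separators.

011

s1 (pos 1,3,5,7): 1⊕1⊕1⊕0 = 1
s2 (pos 2,3,6,7): 1⊕1⊕1⊕0 = 1
s4 (pos 4,5,6,7): 0⊕1⊕1⊕0 = 0
Syndrome s4…s1 = 011 → error at position 3.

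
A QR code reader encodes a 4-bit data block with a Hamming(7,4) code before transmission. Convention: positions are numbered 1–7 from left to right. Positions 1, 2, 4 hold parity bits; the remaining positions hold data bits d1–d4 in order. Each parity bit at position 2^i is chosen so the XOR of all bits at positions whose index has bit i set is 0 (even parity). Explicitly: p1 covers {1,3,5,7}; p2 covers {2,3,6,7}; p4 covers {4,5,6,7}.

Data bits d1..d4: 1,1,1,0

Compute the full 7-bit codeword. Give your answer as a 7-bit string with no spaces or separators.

Place data at non-parity positions: p1 p2 1 p4 1 1 0
p1 (pos 1,3,5,7): XOR of data positions = 1⊕1⊕0 = 0
p2 (pos 2,3,6,7): XOR of data positions = 1⊕1⊕0 = 0
p4 (pos 4,5,6,7): XOR of data positions = 1⊕1⊕0 = 0
Codeword: 0010110

0010110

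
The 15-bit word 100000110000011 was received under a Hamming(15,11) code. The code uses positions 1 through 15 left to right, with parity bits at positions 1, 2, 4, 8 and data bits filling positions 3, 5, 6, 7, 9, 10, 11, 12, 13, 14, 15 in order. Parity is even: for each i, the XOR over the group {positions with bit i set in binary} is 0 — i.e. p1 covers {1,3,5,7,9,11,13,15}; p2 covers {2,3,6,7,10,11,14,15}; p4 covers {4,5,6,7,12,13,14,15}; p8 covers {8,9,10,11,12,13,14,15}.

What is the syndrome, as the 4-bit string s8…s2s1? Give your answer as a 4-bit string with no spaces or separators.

s1 (pos 1,3,5,7,9,11,13,15): 1⊕0⊕0⊕1⊕0⊕0⊕0⊕1 = 1
s2 (pos 2,3,6,7,10,11,14,15): 0⊕0⊕0⊕1⊕0⊕0⊕1⊕1 = 1
s4 (pos 4,5,6,7,12,13,14,15): 0⊕0⊕0⊕1⊕0⊕0⊕1⊕1 = 1
s8 (pos 8,9,10,11,12,13,14,15): 1⊕0⊕0⊕0⊕0⊕0⊕1⊕1 = 1
Syndrome s8…s1 = 1111 → error at position 15.

1111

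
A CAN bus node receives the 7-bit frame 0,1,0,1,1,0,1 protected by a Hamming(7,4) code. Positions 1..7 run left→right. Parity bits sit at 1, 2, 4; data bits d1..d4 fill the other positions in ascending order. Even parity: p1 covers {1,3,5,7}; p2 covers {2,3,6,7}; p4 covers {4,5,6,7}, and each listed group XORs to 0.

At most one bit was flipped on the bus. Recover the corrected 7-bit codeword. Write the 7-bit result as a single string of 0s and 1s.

0100101

s1 (pos 1,3,5,7): 0⊕0⊕1⊕1 = 0
s2 (pos 2,3,6,7): 1⊕0⊕0⊕1 = 0
s4 (pos 4,5,6,7): 1⊕1⊕0⊕1 = 1
Syndrome s4…s1 = 100 → error at position 4.
Flip position 4: 0101101 → 0100101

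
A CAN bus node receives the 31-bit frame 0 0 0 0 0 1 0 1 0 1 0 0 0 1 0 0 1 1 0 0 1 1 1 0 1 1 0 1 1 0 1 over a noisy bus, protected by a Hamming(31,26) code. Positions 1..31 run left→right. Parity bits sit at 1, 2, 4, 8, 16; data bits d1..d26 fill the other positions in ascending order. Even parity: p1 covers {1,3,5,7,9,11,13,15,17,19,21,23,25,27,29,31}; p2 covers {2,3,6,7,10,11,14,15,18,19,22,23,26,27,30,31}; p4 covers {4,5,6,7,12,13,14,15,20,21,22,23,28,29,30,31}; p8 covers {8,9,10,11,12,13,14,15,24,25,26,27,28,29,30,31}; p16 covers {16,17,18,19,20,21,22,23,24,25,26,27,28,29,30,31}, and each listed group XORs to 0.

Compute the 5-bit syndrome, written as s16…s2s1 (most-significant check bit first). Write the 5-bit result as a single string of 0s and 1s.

s1 (pos 1,3,5,7,9,11,13,15,17,19,21,23,25,27,29,31): 0⊕0⊕0⊕0⊕0⊕0⊕0⊕0⊕1⊕0⊕1⊕1⊕1⊕0⊕1⊕1 = 0
s2 (pos 2,3,6,7,10,11,14,15,18,19,22,23,26,27,30,31): 0⊕0⊕1⊕0⊕1⊕0⊕1⊕0⊕1⊕0⊕1⊕1⊕1⊕0⊕0⊕1 = 0
s4 (pos 4,5,6,7,12,13,14,15,20,21,22,23,28,29,30,31): 0⊕0⊕1⊕0⊕0⊕0⊕1⊕0⊕0⊕1⊕1⊕1⊕1⊕1⊕0⊕1 = 0
s8 (pos 8,9,10,11,12,13,14,15,24,25,26,27,28,29,30,31): 1⊕0⊕1⊕0⊕0⊕0⊕1⊕0⊕0⊕1⊕1⊕0⊕1⊕1⊕0⊕1 = 0
s16 (pos 16,17,18,19,20,21,22,23,24,25,26,27,28,29,30,31): 0⊕1⊕1⊕0⊕0⊕1⊕1⊕1⊕0⊕1⊕1⊕0⊕1⊕1⊕0⊕1 = 0
Syndrome s16…s1 = 00000 → no error.

00000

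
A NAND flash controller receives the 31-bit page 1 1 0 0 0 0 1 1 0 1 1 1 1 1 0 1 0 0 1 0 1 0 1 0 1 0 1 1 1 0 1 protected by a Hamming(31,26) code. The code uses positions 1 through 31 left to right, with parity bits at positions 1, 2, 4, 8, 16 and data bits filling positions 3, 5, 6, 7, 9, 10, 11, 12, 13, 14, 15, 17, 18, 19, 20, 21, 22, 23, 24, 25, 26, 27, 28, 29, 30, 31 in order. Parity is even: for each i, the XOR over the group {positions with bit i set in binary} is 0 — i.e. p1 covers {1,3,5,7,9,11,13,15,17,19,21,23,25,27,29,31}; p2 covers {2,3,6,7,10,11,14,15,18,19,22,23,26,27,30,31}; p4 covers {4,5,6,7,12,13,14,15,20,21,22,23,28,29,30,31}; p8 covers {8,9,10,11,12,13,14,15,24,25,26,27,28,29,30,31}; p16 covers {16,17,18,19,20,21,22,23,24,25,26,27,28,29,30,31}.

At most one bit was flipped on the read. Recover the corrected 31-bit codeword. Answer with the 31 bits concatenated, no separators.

s1 (pos 1,3,5,7,9,11,13,15,17,19,21,23,25,27,29,31): 1⊕0⊕0⊕1⊕0⊕1⊕1⊕0⊕0⊕1⊕1⊕1⊕1⊕1⊕1⊕1 = 1
s2 (pos 2,3,6,7,10,11,14,15,18,19,22,23,26,27,30,31): 1⊕0⊕0⊕1⊕1⊕1⊕1⊕0⊕0⊕1⊕0⊕1⊕0⊕1⊕0⊕1 = 1
s4 (pos 4,5,6,7,12,13,14,15,20,21,22,23,28,29,30,31): 0⊕0⊕0⊕1⊕1⊕1⊕1⊕0⊕0⊕1⊕0⊕1⊕1⊕1⊕0⊕1 = 1
s8 (pos 8,9,10,11,12,13,14,15,24,25,26,27,28,29,30,31): 1⊕0⊕1⊕1⊕1⊕1⊕1⊕0⊕0⊕1⊕0⊕1⊕1⊕1⊕0⊕1 = 1
s16 (pos 16,17,18,19,20,21,22,23,24,25,26,27,28,29,30,31): 1⊕0⊕0⊕1⊕0⊕1⊕0⊕1⊕0⊕1⊕0⊕1⊕1⊕1⊕0⊕1 = 1
Syndrome s16…s1 = 11111 → error at position 31.
Flip position 31: 1100001101111101001010101011101 → 1100001101111101001010101011100

1100001101111101001010101011100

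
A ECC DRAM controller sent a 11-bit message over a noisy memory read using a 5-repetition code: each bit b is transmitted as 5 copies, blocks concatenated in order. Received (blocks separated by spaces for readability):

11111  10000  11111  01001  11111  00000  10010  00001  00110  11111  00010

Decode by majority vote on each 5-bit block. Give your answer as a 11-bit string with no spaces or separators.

Block 1 (11111): 5 ones → 1
Block 2 (10000): 1 one → 0
Block 3 (11111): 5 ones → 1
Block 4 (01001): 2 ones → 0
Block 5 (11111): 5 ones → 1
Block 6 (00000): 0 ones → 0
Block 7 (10010): 2 ones → 0
Block 8 (00001): 1 one → 0
Block 9 (00110): 2 ones → 0
Block 10 (11111): 5 ones → 1
Block 11 (00010): 1 one → 0

10101000010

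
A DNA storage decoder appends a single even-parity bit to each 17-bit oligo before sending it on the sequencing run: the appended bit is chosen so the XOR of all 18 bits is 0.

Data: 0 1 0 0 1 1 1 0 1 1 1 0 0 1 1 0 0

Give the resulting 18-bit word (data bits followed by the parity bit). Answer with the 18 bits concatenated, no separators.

XOR of the 17 data bits: 0⊕1⊕0⊕0⊕1⊕1⊕1⊕0⊕1⊕1⊕1⊕0⊕0⊕1⊕1⊕0⊕0 = 1
Parity bit = 1 (so all 18 bits XOR to 0).

010011101110011001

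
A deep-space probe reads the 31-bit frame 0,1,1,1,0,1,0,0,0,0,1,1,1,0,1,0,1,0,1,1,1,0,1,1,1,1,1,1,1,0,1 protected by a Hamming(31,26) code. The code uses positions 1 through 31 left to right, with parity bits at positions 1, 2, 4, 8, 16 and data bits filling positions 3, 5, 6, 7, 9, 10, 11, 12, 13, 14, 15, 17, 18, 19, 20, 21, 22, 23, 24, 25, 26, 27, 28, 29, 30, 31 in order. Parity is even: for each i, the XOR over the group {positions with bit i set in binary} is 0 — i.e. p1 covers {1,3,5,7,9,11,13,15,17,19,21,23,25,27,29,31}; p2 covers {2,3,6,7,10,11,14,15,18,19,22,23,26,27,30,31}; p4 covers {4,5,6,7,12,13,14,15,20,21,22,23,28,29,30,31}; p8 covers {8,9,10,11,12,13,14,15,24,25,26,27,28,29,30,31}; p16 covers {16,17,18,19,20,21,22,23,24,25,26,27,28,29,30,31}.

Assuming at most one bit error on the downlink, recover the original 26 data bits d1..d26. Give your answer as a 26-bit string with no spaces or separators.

s1 (pos 1,3,5,7,9,11,13,15,17,19,21,23,25,27,29,31): 0⊕1⊕0⊕0⊕0⊕1⊕1⊕1⊕1⊕1⊕1⊕1⊕1⊕1⊕1⊕1 = 0
s2 (pos 2,3,6,7,10,11,14,15,18,19,22,23,26,27,30,31): 1⊕1⊕1⊕0⊕0⊕1⊕0⊕1⊕0⊕1⊕0⊕1⊕1⊕1⊕0⊕1 = 0
s4 (pos 4,5,6,7,12,13,14,15,20,21,22,23,28,29,30,31): 1⊕0⊕1⊕0⊕1⊕1⊕0⊕1⊕1⊕1⊕0⊕1⊕1⊕1⊕0⊕1 = 1
s8 (pos 8,9,10,11,12,13,14,15,24,25,26,27,28,29,30,31): 0⊕0⊕0⊕1⊕1⊕1⊕0⊕1⊕1⊕1⊕1⊕1⊕1⊕1⊕0⊕1 = 1
s16 (pos 16,17,18,19,20,21,22,23,24,25,26,27,28,29,30,31): 0⊕1⊕0⊕1⊕1⊕1⊕0⊕1⊕1⊕1⊕1⊕1⊕1⊕1⊕0⊕1 = 0
Syndrome s16…s1 = 01100 → error at position 12.
Flip position 12: 0111010000111010101110111111101 → 0111010000101010101110111111101
Read data bits from positions 3,5,6,7,9,10,11,12,13,14,15,17,18,19,20,21,22,23,24,25,26,27,28,29,30,31: 10100010101101110111111101

10100010101101110111111101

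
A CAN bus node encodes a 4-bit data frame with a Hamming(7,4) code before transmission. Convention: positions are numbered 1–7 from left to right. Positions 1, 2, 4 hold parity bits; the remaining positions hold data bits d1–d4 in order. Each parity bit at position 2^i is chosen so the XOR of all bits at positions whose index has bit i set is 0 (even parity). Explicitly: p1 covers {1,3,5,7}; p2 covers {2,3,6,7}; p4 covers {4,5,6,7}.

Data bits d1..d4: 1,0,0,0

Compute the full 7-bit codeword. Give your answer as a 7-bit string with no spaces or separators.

1110000

Place data at non-parity positions: p1 p2 1 p4 0 0 0
p1 (pos 1,3,5,7): XOR of data positions = 1⊕0⊕0 = 1
p2 (pos 2,3,6,7): XOR of data positions = 1⊕0⊕0 = 1
p4 (pos 4,5,6,7): XOR of data positions = 0⊕0⊕0 = 0
Codeword: 1110000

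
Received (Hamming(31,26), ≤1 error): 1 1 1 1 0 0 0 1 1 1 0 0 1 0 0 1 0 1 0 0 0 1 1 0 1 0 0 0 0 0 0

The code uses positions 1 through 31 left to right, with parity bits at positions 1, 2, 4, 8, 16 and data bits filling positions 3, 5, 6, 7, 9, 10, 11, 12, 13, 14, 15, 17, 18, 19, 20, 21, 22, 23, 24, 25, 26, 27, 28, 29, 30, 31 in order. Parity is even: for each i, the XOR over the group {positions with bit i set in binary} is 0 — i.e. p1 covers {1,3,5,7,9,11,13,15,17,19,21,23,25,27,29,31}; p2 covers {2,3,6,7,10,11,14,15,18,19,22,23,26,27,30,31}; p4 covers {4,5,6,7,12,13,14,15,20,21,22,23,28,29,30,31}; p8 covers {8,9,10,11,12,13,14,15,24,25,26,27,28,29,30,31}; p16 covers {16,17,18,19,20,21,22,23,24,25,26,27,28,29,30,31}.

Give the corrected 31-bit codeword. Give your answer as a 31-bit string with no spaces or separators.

1111000111001001010001111000000

s1 (pos 1,3,5,7,9,11,13,15,17,19,21,23,25,27,29,31): 1⊕1⊕0⊕0⊕1⊕0⊕1⊕0⊕0⊕0⊕0⊕1⊕1⊕0⊕0⊕0 = 0
s2 (pos 2,3,6,7,10,11,14,15,18,19,22,23,26,27,30,31): 1⊕1⊕0⊕0⊕1⊕0⊕0⊕0⊕1⊕0⊕1⊕1⊕0⊕0⊕0⊕0 = 0
s4 (pos 4,5,6,7,12,13,14,15,20,21,22,23,28,29,30,31): 1⊕0⊕0⊕0⊕0⊕1⊕0⊕0⊕0⊕0⊕1⊕1⊕0⊕0⊕0⊕0 = 0
s8 (pos 8,9,10,11,12,13,14,15,24,25,26,27,28,29,30,31): 1⊕1⊕1⊕0⊕0⊕1⊕0⊕0⊕0⊕1⊕0⊕0⊕0⊕0⊕0⊕0 = 1
s16 (pos 16,17,18,19,20,21,22,23,24,25,26,27,28,29,30,31): 1⊕0⊕1⊕0⊕0⊕0⊕1⊕1⊕0⊕1⊕0⊕0⊕0⊕0⊕0⊕0 = 1
Syndrome s16…s1 = 11000 → error at position 24.
Flip position 24: 1111000111001001010001101000000 → 1111000111001001010001111000000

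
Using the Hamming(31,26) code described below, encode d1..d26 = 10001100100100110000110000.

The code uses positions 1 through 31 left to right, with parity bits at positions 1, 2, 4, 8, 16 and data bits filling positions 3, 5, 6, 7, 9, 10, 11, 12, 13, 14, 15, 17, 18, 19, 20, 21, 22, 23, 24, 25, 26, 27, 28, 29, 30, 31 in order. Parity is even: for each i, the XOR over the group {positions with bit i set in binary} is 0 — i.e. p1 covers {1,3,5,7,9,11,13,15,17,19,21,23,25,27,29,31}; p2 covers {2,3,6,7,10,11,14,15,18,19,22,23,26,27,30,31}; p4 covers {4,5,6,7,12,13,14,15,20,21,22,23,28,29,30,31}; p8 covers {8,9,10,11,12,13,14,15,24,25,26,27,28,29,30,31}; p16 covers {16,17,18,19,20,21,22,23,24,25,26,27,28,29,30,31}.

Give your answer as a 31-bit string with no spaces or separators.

Place data at non-parity positions: p1 p2 1 p4 0 0 0 p8 1 1 0 0 1 0 0 p16 1 0 0 1 1 0 0 0 0 1 1 0 0 0 0
p1 (pos 1,3,5,7,9,11,13,15,17,19,21,23,25,27,29,31): XOR of data positions = 1⊕0⊕0⊕1⊕0⊕1⊕0⊕1⊕0⊕1⊕0⊕0⊕1⊕0⊕0 = 0
p2 (pos 2,3,6,7,10,11,14,15,18,19,22,23,26,27,30,31): XOR of data positions = 1⊕0⊕0⊕1⊕0⊕0⊕0⊕0⊕0⊕0⊕0⊕1⊕1⊕0⊕0 = 0
p4 (pos 4,5,6,7,12,13,14,15,20,21,22,23,28,29,30,31): XOR of data positions = 0⊕0⊕0⊕0⊕1⊕0⊕0⊕1⊕1⊕0⊕0⊕0⊕0⊕0⊕0 = 1
p8 (pos 8,9,10,11,12,13,14,15,24,25,26,27,28,29,30,31): XOR of data positions = 1⊕1⊕0⊕0⊕1⊕0⊕0⊕0⊕0⊕1⊕1⊕0⊕0⊕0⊕0 = 1
p16 (pos 16,17,18,19,20,21,22,23,24,25,26,27,28,29,30,31): XOR of data positions = 1⊕0⊕0⊕1⊕1⊕0⊕0⊕0⊕0⊕1⊕1⊕0⊕0⊕0⊕0 = 1
Codeword: 0011000111001001100110000110000

0011000111001001100110000110000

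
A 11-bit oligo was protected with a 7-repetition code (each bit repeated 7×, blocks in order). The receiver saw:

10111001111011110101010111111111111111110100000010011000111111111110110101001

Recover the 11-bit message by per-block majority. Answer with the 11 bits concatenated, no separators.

Block 1 (1011100): 4 ones → 1
Block 2 (1111011): 6 ones → 1
Block 3 (1101010): 4 ones → 1
Block 4 (1011111): 6 ones → 1
Block 5 (1111111): 7 ones → 1
Block 6 (1111101): 6 ones → 1
Block 7 (0000001): 1 one → 0
Block 8 (0011000): 2 ones → 0
Block 9 (1111111): 7 ones → 1
Block 10 (1111011): 6 ones → 1
Block 11 (0101001): 3 ones → 0

11111100110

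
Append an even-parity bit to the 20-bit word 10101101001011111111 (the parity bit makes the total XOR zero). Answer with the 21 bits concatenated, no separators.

XOR of the 20 data bits: 1⊕0⊕1⊕0⊕1⊕1⊕0⊕1⊕0⊕0⊕1⊕0⊕1⊕1⊕1⊕1⊕1⊕1⊕1⊕1 = 0
Parity bit = 0 (so all 21 bits XOR to 0).

101011010010111111110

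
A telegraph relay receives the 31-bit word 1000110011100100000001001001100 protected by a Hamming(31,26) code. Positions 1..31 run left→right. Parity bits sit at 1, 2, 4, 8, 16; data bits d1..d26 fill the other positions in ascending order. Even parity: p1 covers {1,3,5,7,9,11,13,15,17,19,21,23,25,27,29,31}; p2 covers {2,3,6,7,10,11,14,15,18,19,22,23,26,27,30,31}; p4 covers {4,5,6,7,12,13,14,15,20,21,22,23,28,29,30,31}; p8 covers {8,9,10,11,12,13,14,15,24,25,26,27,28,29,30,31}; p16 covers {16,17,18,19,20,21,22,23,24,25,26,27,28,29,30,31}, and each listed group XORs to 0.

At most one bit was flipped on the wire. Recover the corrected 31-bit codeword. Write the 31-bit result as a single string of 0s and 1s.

1000110010100100000001001001100

s1 (pos 1,3,5,7,9,11,13,15,17,19,21,23,25,27,29,31): 1⊕0⊕1⊕0⊕1⊕1⊕0⊕0⊕0⊕0⊕0⊕0⊕1⊕0⊕1⊕0 = 0
s2 (pos 2,3,6,7,10,11,14,15,18,19,22,23,26,27,30,31): 0⊕0⊕1⊕0⊕1⊕1⊕1⊕0⊕0⊕0⊕1⊕0⊕0⊕0⊕0⊕0 = 1
s4 (pos 4,5,6,7,12,13,14,15,20,21,22,23,28,29,30,31): 0⊕1⊕1⊕0⊕0⊕0⊕1⊕0⊕0⊕0⊕1⊕0⊕1⊕1⊕0⊕0 = 0
s8 (pos 8,9,10,11,12,13,14,15,24,25,26,27,28,29,30,31): 0⊕1⊕1⊕1⊕0⊕0⊕1⊕0⊕0⊕1⊕0⊕0⊕1⊕1⊕0⊕0 = 1
s16 (pos 16,17,18,19,20,21,22,23,24,25,26,27,28,29,30,31): 0⊕0⊕0⊕0⊕0⊕0⊕1⊕0⊕0⊕1⊕0⊕0⊕1⊕1⊕0⊕0 = 0
Syndrome s16…s1 = 01010 → error at position 10.
Flip position 10: 1000110011100100000001001001100 → 1000110010100100000001001001100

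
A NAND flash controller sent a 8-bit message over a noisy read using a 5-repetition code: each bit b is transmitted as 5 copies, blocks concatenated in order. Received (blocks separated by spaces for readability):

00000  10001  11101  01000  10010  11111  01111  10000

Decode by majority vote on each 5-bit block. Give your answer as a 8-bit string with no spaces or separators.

Block 1 (00000): 0 ones → 0
Block 2 (10001): 2 ones → 0
Block 3 (11101): 4 ones → 1
Block 4 (01000): 1 one → 0
Block 5 (10010): 2 ones → 0
Block 6 (11111): 5 ones → 1
Block 7 (01111): 4 ones → 1
Block 8 (10000): 1 one → 0

00100110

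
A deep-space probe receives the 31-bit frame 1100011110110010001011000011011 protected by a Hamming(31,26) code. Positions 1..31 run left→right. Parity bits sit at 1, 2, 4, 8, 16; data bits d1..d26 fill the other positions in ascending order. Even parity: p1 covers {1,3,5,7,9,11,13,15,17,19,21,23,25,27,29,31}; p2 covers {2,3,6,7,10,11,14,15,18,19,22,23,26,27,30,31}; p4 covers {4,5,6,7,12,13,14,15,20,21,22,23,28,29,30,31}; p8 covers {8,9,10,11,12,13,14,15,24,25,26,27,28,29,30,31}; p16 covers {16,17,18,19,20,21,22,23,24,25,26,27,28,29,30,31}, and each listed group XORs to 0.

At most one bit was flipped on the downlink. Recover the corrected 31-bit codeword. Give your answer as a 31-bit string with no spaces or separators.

1100011110110010001011000011111

s1 (pos 1,3,5,7,9,11,13,15,17,19,21,23,25,27,29,31): 1⊕0⊕0⊕1⊕1⊕1⊕0⊕1⊕0⊕1⊕1⊕0⊕0⊕1⊕0⊕1 = 1
s2 (pos 2,3,6,7,10,11,14,15,18,19,22,23,26,27,30,31): 1⊕0⊕1⊕1⊕0⊕1⊕0⊕1⊕0⊕1⊕1⊕0⊕0⊕1⊕1⊕1 = 0
s4 (pos 4,5,6,7,12,13,14,15,20,21,22,23,28,29,30,31): 0⊕0⊕1⊕1⊕1⊕0⊕0⊕1⊕0⊕1⊕1⊕0⊕1⊕0⊕1⊕1 = 1
s8 (pos 8,9,10,11,12,13,14,15,24,25,26,27,28,29,30,31): 1⊕1⊕0⊕1⊕1⊕0⊕0⊕1⊕0⊕0⊕0⊕1⊕1⊕0⊕1⊕1 = 1
s16 (pos 16,17,18,19,20,21,22,23,24,25,26,27,28,29,30,31): 0⊕0⊕0⊕1⊕0⊕1⊕1⊕0⊕0⊕0⊕0⊕1⊕1⊕0⊕1⊕1 = 1
Syndrome s16…s1 = 11101 → error at position 29.
Flip position 29: 1100011110110010001011000011011 → 1100011110110010001011000011111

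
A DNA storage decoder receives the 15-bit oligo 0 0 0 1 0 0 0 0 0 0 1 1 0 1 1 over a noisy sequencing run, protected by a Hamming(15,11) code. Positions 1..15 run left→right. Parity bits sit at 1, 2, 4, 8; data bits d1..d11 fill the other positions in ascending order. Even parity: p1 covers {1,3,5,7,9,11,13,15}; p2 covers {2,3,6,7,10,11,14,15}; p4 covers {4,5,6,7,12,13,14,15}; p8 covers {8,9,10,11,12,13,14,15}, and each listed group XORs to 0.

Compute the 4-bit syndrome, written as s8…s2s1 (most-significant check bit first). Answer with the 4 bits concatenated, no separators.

0010

s1 (pos 1,3,5,7,9,11,13,15): 0⊕0⊕0⊕0⊕0⊕1⊕0⊕1 = 0
s2 (pos 2,3,6,7,10,11,14,15): 0⊕0⊕0⊕0⊕0⊕1⊕1⊕1 = 1
s4 (pos 4,5,6,7,12,13,14,15): 1⊕0⊕0⊕0⊕1⊕0⊕1⊕1 = 0
s8 (pos 8,9,10,11,12,13,14,15): 0⊕0⊕0⊕1⊕1⊕0⊕1⊕1 = 0
Syndrome s8…s1 = 0010 → error at position 2.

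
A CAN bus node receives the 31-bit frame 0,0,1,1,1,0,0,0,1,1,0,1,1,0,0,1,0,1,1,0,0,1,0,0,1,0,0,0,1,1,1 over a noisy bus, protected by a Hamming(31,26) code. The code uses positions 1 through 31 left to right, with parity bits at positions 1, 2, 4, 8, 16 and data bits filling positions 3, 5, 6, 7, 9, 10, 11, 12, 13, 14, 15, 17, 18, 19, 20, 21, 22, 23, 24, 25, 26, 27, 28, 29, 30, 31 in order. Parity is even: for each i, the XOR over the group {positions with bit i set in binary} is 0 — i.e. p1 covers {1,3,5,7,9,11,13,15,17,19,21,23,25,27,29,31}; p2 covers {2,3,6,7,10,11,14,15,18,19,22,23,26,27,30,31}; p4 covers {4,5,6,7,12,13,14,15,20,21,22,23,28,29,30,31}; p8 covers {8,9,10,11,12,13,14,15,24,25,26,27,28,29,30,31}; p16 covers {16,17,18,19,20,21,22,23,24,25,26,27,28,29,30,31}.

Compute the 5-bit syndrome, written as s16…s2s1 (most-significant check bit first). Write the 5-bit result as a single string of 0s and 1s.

00010

s1 (pos 1,3,5,7,9,11,13,15,17,19,21,23,25,27,29,31): 0⊕1⊕1⊕0⊕1⊕0⊕1⊕0⊕0⊕1⊕0⊕0⊕1⊕0⊕1⊕1 = 0
s2 (pos 2,3,6,7,10,11,14,15,18,19,22,23,26,27,30,31): 0⊕1⊕0⊕0⊕1⊕0⊕0⊕0⊕1⊕1⊕1⊕0⊕0⊕0⊕1⊕1 = 1
s4 (pos 4,5,6,7,12,13,14,15,20,21,22,23,28,29,30,31): 1⊕1⊕0⊕0⊕1⊕1⊕0⊕0⊕0⊕0⊕1⊕0⊕0⊕1⊕1⊕1 = 0
s8 (pos 8,9,10,11,12,13,14,15,24,25,26,27,28,29,30,31): 0⊕1⊕1⊕0⊕1⊕1⊕0⊕0⊕0⊕1⊕0⊕0⊕0⊕1⊕1⊕1 = 0
s16 (pos 16,17,18,19,20,21,22,23,24,25,26,27,28,29,30,31): 1⊕0⊕1⊕1⊕0⊕0⊕1⊕0⊕0⊕1⊕0⊕0⊕0⊕1⊕1⊕1 = 0
Syndrome s16…s1 = 00010 → error at position 2.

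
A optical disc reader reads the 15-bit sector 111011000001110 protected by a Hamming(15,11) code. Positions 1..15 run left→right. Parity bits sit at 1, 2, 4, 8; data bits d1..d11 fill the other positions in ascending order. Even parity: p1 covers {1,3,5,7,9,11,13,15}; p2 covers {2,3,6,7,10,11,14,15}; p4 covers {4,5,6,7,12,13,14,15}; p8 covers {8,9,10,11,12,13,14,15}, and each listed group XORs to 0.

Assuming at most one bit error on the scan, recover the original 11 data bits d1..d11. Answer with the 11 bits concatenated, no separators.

11100000110

s1 (pos 1,3,5,7,9,11,13,15): 1⊕1⊕1⊕0⊕0⊕0⊕1⊕0 = 0
s2 (pos 2,3,6,7,10,11,14,15): 1⊕1⊕1⊕0⊕0⊕0⊕1⊕0 = 0
s4 (pos 4,5,6,7,12,13,14,15): 0⊕1⊕1⊕0⊕1⊕1⊕1⊕0 = 1
s8 (pos 8,9,10,11,12,13,14,15): 0⊕0⊕0⊕0⊕1⊕1⊕1⊕0 = 1
Syndrome s8…s1 = 1100 → error at position 12.
Flip position 12: 111011000001110 → 111011000000110
Read data bits from positions 3,5,6,7,9,10,11,12,13,14,15: 11100000110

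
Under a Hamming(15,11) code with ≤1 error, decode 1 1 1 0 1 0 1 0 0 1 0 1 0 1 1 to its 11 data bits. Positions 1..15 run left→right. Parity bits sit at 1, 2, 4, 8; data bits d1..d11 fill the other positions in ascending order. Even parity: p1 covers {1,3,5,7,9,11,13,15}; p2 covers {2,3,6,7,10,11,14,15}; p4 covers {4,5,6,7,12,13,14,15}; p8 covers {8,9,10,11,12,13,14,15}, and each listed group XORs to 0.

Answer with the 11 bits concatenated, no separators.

s1 (pos 1,3,5,7,9,11,13,15): 1⊕1⊕1⊕1⊕0⊕0⊕0⊕1 = 1
s2 (pos 2,3,6,7,10,11,14,15): 1⊕1⊕0⊕1⊕1⊕0⊕1⊕1 = 0
s4 (pos 4,5,6,7,12,13,14,15): 0⊕1⊕0⊕1⊕1⊕0⊕1⊕1 = 1
s8 (pos 8,9,10,11,12,13,14,15): 0⊕0⊕1⊕0⊕1⊕0⊕1⊕1 = 0
Syndrome s8…s1 = 0101 → error at position 5.
Flip position 5: 111010100101011 → 111000100101011
Read data bits from positions 3,5,6,7,9,10,11,12,13,14,15: 10010101011

10010101011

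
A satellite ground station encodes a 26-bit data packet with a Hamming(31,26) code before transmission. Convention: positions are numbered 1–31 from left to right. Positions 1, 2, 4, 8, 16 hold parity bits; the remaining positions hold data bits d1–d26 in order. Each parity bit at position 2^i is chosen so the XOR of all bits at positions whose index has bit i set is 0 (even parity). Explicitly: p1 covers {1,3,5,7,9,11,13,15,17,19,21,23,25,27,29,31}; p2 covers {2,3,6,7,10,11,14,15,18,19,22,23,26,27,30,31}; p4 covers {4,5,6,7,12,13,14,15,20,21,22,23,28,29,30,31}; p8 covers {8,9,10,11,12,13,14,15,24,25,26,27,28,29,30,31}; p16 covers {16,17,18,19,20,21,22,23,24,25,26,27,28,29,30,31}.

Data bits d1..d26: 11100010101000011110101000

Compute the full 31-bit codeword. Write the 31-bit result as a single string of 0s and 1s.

1110110000101010000011110101000

Place data at non-parity positions: p1 p2 1 p4 1 1 0 p8 0 0 1 0 1 0 1 p16 0 0 0 0 1 1 1 1 0 1 0 1 0 0 0
p1 (pos 1,3,5,7,9,11,13,15,17,19,21,23,25,27,29,31): XOR of data positions = 1⊕1⊕0⊕0⊕1⊕1⊕1⊕0⊕0⊕1⊕1⊕0⊕0⊕0⊕0 = 1
p2 (pos 2,3,6,7,10,11,14,15,18,19,22,23,26,27,30,31): XOR of data positions = 1⊕1⊕0⊕0⊕1⊕0⊕1⊕0⊕0⊕1⊕1⊕1⊕0⊕0⊕0 = 1
p4 (pos 4,5,6,7,12,13,14,15,20,21,22,23,28,29,30,31): XOR of data positions = 1⊕1⊕0⊕0⊕1⊕0⊕1⊕0⊕1⊕1⊕1⊕1⊕0⊕0⊕0 = 0
p8 (pos 8,9,10,11,12,13,14,15,24,25,26,27,28,29,30,31): XOR of data positions = 0⊕0⊕1⊕0⊕1⊕0⊕1⊕1⊕0⊕1⊕0⊕1⊕0⊕0⊕0 = 0
p16 (pos 16,17,18,19,20,21,22,23,24,25,26,27,28,29,30,31): XOR of data positions = 0⊕0⊕0⊕0⊕1⊕1⊕1⊕1⊕0⊕1⊕0⊕1⊕0⊕0⊕0 = 0
Codeword: 1110110000101010000011110101000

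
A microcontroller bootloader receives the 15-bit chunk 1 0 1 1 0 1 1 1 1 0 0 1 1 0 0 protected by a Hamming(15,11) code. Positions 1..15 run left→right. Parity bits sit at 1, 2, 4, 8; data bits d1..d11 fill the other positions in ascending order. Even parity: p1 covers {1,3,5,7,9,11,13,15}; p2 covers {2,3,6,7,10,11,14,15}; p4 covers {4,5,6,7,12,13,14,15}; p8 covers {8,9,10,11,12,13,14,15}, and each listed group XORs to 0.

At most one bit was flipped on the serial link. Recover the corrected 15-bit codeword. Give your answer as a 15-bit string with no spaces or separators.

101101011001100

s1 (pos 1,3,5,7,9,11,13,15): 1⊕1⊕0⊕1⊕1⊕0⊕1⊕0 = 1
s2 (pos 2,3,6,7,10,11,14,15): 0⊕1⊕1⊕1⊕0⊕0⊕0⊕0 = 1
s4 (pos 4,5,6,7,12,13,14,15): 1⊕0⊕1⊕1⊕1⊕1⊕0⊕0 = 1
s8 (pos 8,9,10,11,12,13,14,15): 1⊕1⊕0⊕0⊕1⊕1⊕0⊕0 = 0
Syndrome s8…s1 = 0111 → error at position 7.
Flip position 7: 101101111001100 → 101101011001100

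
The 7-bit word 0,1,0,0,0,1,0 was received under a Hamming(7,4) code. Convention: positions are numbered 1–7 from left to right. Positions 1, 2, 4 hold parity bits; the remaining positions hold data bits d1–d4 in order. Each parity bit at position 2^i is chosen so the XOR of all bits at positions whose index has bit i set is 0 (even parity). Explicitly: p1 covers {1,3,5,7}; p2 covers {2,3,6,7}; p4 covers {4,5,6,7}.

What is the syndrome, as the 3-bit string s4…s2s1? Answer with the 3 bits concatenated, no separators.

100

s1 (pos 1,3,5,7): 0⊕0⊕0⊕0 = 0
s2 (pos 2,3,6,7): 1⊕0⊕1⊕0 = 0
s4 (pos 4,5,6,7): 0⊕0⊕1⊕0 = 1
Syndrome s4…s1 = 100 → error at position 4.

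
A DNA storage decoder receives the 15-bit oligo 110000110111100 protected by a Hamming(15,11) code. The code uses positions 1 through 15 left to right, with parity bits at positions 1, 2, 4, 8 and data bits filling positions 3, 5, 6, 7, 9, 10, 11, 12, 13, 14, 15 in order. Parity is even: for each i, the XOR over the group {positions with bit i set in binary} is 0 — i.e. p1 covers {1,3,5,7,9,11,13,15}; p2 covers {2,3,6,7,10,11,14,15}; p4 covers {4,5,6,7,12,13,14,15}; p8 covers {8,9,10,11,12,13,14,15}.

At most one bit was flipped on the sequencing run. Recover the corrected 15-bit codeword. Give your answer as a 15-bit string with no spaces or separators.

s1 (pos 1,3,5,7,9,11,13,15): 1⊕0⊕0⊕1⊕0⊕1⊕1⊕0 = 0
s2 (pos 2,3,6,7,10,11,14,15): 1⊕0⊕0⊕1⊕1⊕1⊕0⊕0 = 0
s4 (pos 4,5,6,7,12,13,14,15): 0⊕0⊕0⊕1⊕1⊕1⊕0⊕0 = 1
s8 (pos 8,9,10,11,12,13,14,15): 1⊕0⊕1⊕1⊕1⊕1⊕0⊕0 = 1
Syndrome s8…s1 = 1100 → error at position 12.
Flip position 12: 110000110111100 → 110000110110100

110000110110100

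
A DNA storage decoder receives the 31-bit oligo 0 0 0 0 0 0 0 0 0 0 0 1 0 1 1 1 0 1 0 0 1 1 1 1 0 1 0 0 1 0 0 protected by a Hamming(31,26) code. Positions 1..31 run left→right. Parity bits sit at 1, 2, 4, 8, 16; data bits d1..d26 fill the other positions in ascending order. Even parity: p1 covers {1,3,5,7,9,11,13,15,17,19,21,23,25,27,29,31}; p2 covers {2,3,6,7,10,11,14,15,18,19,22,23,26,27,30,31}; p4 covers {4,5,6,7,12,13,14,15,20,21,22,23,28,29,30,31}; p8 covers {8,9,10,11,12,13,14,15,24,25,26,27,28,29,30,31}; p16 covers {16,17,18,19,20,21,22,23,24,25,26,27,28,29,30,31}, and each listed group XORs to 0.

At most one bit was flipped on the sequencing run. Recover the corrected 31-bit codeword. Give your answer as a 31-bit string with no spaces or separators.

0001000000010111010011110100100

s1 (pos 1,3,5,7,9,11,13,15,17,19,21,23,25,27,29,31): 0⊕0⊕0⊕0⊕0⊕0⊕0⊕1⊕0⊕0⊕1⊕1⊕0⊕0⊕1⊕0 = 0
s2 (pos 2,3,6,7,10,11,14,15,18,19,22,23,26,27,30,31): 0⊕0⊕0⊕0⊕0⊕0⊕1⊕1⊕1⊕0⊕1⊕1⊕1⊕0⊕0⊕0 = 0
s4 (pos 4,5,6,7,12,13,14,15,20,21,22,23,28,29,30,31): 0⊕0⊕0⊕0⊕1⊕0⊕1⊕1⊕0⊕1⊕1⊕1⊕0⊕1⊕0⊕0 = 1
s8 (pos 8,9,10,11,12,13,14,15,24,25,26,27,28,29,30,31): 0⊕0⊕0⊕0⊕1⊕0⊕1⊕1⊕1⊕0⊕1⊕0⊕0⊕1⊕0⊕0 = 0
s16 (pos 16,17,18,19,20,21,22,23,24,25,26,27,28,29,30,31): 1⊕0⊕1⊕0⊕0⊕1⊕1⊕1⊕1⊕0⊕1⊕0⊕0⊕1⊕0⊕0 = 0
Syndrome s16…s1 = 00100 → error at position 4.
Flip position 4: 0000000000010111010011110100100 → 0001000000010111010011110100100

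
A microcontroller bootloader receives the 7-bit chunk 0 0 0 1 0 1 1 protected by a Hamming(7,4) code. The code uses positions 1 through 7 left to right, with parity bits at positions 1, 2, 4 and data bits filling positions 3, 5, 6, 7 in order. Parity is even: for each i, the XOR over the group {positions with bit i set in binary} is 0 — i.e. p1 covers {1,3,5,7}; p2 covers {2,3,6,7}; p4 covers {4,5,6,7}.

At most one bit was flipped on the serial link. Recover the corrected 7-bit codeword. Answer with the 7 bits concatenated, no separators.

0001111

s1 (pos 1,3,5,7): 0⊕0⊕0⊕1 = 1
s2 (pos 2,3,6,7): 0⊕0⊕1⊕1 = 0
s4 (pos 4,5,6,7): 1⊕0⊕1⊕1 = 1
Syndrome s4…s1 = 101 → error at position 5.
Flip position 5: 0001011 → 0001111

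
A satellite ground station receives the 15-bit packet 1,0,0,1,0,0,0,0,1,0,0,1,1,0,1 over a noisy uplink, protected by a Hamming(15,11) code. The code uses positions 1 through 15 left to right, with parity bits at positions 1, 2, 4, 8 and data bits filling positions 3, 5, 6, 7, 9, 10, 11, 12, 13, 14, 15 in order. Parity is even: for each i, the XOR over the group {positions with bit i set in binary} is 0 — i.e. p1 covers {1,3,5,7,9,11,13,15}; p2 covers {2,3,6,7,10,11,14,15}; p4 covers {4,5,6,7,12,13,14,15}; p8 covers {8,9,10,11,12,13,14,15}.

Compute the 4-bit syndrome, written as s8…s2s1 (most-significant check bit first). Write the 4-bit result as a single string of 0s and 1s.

0010

s1 (pos 1,3,5,7,9,11,13,15): 1⊕0⊕0⊕0⊕1⊕0⊕1⊕1 = 0
s2 (pos 2,3,6,7,10,11,14,15): 0⊕0⊕0⊕0⊕0⊕0⊕0⊕1 = 1
s4 (pos 4,5,6,7,12,13,14,15): 1⊕0⊕0⊕0⊕1⊕1⊕0⊕1 = 0
s8 (pos 8,9,10,11,12,13,14,15): 0⊕1⊕0⊕0⊕1⊕1⊕0⊕1 = 0
Syndrome s8…s1 = 0010 → error at position 2.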